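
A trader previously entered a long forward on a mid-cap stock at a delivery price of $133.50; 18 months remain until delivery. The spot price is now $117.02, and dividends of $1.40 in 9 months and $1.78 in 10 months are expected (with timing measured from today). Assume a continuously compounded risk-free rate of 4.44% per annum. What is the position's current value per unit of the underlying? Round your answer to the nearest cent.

-$10.95

PV(remaining dividends) I = 1.40·e^(−0.0444·9/12) + 1.78·e^(−0.0444·10/12) = 3.0695
Current forward F = (S − I)·e^(rT) = (117.02 − 3.0695)·e^(0.0444·18/12) = 113.9505 × 1.068868 = 121.7980
Value (long) = (F − K)·e^(−rT) = (121.7980 − 133.50) × 0.935569 = -10.9480
Value = -$10.95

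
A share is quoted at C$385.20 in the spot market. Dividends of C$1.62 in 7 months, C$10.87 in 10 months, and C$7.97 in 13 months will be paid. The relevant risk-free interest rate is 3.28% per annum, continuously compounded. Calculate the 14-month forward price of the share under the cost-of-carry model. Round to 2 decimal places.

PV(dividends) I = 1.62·e^(−0.0328·7/12) + 10.87·e^(−0.0328·10/12) + 7.97·e^(−0.0328·13/12)
I = 1.5893 + 10.5769 + 7.6918 = 19.8580
F = (S − I)·e^(rT) = (385.20 − 19.8580) · e^(0.0328·14/12)
= 365.3420 · e^0.038267 = 365.3420 × 1.039009 = C$379.59

C$379.59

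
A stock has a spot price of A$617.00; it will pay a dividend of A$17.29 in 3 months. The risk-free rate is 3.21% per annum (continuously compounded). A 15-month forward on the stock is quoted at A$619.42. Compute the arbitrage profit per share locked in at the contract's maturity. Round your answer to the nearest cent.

A$4.99 per share

PV(dividends) I = 17.29·e^(−0.0321·3/12) = 17.1518
Fair forward F* = (S − I)·e^(rT) = (617.00 − 17.1518)·e^0.040125 = 599.8482 × 1.040941 = 624.4066
Market A$619.42 < fair 624.4066: forward underpriced → reverse cash-and-carry (short the stock, invest proceeds at r, pay the dividends, go long the forward).
Profit at T = |F_mkt − F*| = |619.42 − 624.4066| = A$4.99 per share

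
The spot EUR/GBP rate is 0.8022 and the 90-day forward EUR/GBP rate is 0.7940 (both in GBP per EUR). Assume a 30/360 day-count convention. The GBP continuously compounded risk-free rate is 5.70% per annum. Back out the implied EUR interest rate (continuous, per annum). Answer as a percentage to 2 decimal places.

F = S·e^((r_GBP − r_EUR)T) ⇒ r_EUR = r_GBP − ln(F/S)/T
ln(0.7940/0.8022) = -0.010274; /(90/360) = -0.041096
r_EUR = 0.0570 + 0.041096 = 0.098096
r_EUR = 9.81%

9.81%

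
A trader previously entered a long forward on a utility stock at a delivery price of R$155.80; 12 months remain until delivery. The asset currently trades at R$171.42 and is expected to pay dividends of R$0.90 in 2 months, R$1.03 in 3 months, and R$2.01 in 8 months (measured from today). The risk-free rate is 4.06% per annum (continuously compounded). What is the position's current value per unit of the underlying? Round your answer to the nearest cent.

R$17.95

PV(remaining dividends) I = 0.90·e^(−0.0406·2/12) + 1.03·e^(−0.0406·3/12) + 2.01·e^(−0.0406·8/12) = 3.8699
Current forward F = (S − I)·e^(rT) = (171.42 − 3.8699)·e^(0.0406·12/12) = 167.5501 × 1.041435 = 174.4925
Value (long) = (F − K)·e^(−rT) = (174.4925 − 155.80) × 0.960213 = 17.9488
Value = R$17.95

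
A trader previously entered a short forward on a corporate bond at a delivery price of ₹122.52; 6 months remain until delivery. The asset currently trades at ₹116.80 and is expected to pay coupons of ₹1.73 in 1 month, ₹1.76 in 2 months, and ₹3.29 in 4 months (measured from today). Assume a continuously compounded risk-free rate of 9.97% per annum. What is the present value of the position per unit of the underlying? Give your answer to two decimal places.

PV(remaining coupons) I = 1.73·e^(−0.0997·1/12) + 1.76·e^(−0.0997·2/12) + 3.29·e^(−0.0997·4/12) = 6.6291
Current forward F = (S − I)·e^(rT) = (116.80 − 6.6291)·e^(0.0997·6/12) = 110.1709 × 1.051113 = 115.8021
Value (long) = (F − K)·e^(−rT) = (115.8021 − 122.52) × 0.951372 = -6.3912
Short position value = −(long value) = ₹6.39

₹6.39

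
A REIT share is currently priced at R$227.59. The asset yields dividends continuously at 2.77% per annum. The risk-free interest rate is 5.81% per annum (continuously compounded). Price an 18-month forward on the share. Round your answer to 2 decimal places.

R$238.21

F = S·e^((r − q)T) = 227.59 · e^((0.0581 − 0.0277) × 18/12)
= 227.59 · e^0.045600 = 227.59 × 1.046656
F = R$238.21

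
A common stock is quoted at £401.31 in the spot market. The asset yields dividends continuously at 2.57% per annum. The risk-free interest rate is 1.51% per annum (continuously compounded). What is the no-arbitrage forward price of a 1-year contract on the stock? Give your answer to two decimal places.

£397.08

F = S·e^((r − q)T) = 401.31 · e^((0.0151 − 0.0257) × 1)
= 401.31 · e^-0.010600 = 401.31 × 0.989456
F = £397.08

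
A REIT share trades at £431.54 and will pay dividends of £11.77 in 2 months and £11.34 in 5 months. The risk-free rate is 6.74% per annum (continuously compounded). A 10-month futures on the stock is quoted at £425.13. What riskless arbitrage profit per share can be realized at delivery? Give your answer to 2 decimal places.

PV(dividends) I = 11.77·e^(−0.0674·2/12) + 11.34·e^(−0.0674·5/12) = 22.6645
Fair futures F* = (S − I)·e^(rT) = (431.54 − 22.6645)·e^0.056167 = 408.8755 × 1.057774 = 432.4979
Market £425.13 < fair 432.4979: forward underpriced → reverse cash-and-carry (short the stock, invest proceeds at r, pay the dividends, go long the forward).
Profit at T = |F_mkt − F*| = |425.13 − 432.4979| = £7.37 per share

£7.37 per share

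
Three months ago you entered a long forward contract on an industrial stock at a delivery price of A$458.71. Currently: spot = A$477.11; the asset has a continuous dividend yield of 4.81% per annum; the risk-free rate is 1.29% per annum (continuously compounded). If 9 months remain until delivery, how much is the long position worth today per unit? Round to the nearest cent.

Current fair forward for the remaining 9 months: F = S·e^((r − q)·T), (r − q) = 0.0129 − 0.0481 = -0.0352
F = 477.11 · e^(-0.0352 × 9/12) = 477.11 × 0.973945 = 464.6789
Value of long forward = (F − K)·e^(−rT) = (464.6789 − 458.71) · e^(−0.0129·9/12)
= 5.9689 × 0.990372 = 5.91

A$5.91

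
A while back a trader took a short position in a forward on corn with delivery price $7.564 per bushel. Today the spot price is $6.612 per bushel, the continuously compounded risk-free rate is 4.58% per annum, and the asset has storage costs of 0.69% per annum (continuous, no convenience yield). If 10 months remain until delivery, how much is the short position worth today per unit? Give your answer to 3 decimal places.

Current fair forward for the remaining 10 months: F = S·e^((r + u)·T), (r + u) = 0.0458 + 0.0069 = 0.0527
F = 6.612 · e^(0.0527 × 10/12) = 6.612 × 1.044895 = 6.9088
Value of long forward = (F − K)·e^(−rT) = (6.9088 − 7.564) · e^(−0.0458·10/12)
= -0.6552 × 0.962553 = -0.631
Short position value = −(long value) = $0.631

$0.631 per bushel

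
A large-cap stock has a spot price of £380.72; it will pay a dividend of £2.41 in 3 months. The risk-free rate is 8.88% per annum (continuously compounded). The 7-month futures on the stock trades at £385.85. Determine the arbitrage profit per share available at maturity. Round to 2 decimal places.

£12.63 per share

PV(dividends) I = 2.41·e^(−0.0888·3/12) = 2.3571
Fair futures F* = (S − I)·e^(rT) = (380.72 − 2.3571)·e^0.051800 = 378.3629 × 1.053165 = 398.4786
Market £385.85 < fair 398.4786: forward underpriced → reverse cash-and-carry (short the stock, invest proceeds at r, pay the dividends, go long the forward).
Profit at T = |F_mkt − F*| = |385.85 − 398.4786| = £12.63 per share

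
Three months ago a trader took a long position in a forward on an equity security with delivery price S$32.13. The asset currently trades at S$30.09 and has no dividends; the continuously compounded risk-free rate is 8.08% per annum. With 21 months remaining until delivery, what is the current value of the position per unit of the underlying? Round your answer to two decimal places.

S$2.20

Current fair forward for the remaining 21 months: F = S·e^(r·T), r = 0.0808
F = 30.09 · e^(0.0808 × 21/12) = 30.09 × 1.151885 = 34.6602
Value of long forward = (F − K)·e^(−rT) = (34.6602 − 32.13) · e^(−0.0808·21/12)
= 2.5302 × 0.868142 = 2.20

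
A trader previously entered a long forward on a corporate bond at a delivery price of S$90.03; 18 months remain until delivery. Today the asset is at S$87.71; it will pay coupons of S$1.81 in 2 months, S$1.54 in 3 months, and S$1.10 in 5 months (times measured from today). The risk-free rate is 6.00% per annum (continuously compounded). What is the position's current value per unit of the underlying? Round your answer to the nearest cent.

S$1.05

PV(remaining coupons) I = 1.81·e^(−0.0600·2/12) + 1.54·e^(−0.0600·3/12) + 1.10·e^(−0.0600·5/12) = 4.3819
Current forward F = (S − I)·e^(rT) = (87.71 − 4.3819)·e^(0.0600·18/12) = 83.3281 × 1.094174 = 91.1754
Value (long) = (F − K)·e^(−rT) = (91.1754 − 90.03) × 0.913931 = 1.0468
Value = S$1.05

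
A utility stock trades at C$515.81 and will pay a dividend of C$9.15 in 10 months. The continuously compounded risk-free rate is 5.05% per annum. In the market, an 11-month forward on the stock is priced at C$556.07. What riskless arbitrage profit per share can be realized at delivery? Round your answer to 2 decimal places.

C$25.01 per share

PV(dividends) I = 9.15·e^(−0.0505·10/12) = 8.7729
Fair forward F* = (S − I)·e^(rT) = (515.81 − 8.7729)·e^0.046292 = 507.0371 × 1.047380 = 531.0605
Market C$556.07 > fair 531.0605: forward overpriced → cash-and-carry (borrow at r, buy the stock and collect the dividends, short the forward).
Profit at T = |F_mkt − F*| = |556.07 − 531.0605| = C$25.01 per share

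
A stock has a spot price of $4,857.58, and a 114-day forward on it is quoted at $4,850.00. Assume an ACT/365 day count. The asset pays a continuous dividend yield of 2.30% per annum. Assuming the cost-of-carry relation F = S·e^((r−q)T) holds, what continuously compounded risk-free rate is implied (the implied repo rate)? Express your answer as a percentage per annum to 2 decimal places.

From F = S·e^((r−q)T): (r − q) = ln(F/S)/T
ln(4850.00/4857.58) = ln(0.998440) = -0.001561
(r − q) = -0.001561 / (114/365) = -0.004998
r = ln(F/S)/T + q = -0.004998 + 0.0230 = 0.018002
r = 1.80%

1.80%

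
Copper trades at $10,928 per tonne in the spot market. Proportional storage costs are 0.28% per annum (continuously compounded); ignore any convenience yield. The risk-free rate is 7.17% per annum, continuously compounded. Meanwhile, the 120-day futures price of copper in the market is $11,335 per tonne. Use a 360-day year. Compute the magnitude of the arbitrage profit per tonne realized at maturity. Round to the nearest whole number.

$132 per tonne

Fair futures: F* = S·e^(carry·T), with carry = (r + u) = 0.0717 + 0.0028 = 0.0745
F* = 10928 · e^(0.0745 × 120/360) = 10928 · e^0.024833 = 10928 × 1.025144 = $11202.7736
Market $11335 > fair $11202.7736: forward overpriced → cash-and-carry (buy spot, short the forward).
At maturity, profit = |F_mkt − F*| = |11335 − 11202.7736| = $132 per tonne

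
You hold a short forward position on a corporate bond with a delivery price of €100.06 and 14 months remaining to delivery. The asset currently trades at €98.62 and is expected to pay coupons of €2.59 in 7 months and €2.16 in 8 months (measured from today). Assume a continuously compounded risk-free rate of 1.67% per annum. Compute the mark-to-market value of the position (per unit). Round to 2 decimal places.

PV(remaining coupons) I = 2.59·e^(−0.0167·7/12) + 2.16·e^(−0.0167·8/12) = 4.7010
Current forward F = (S − I)·e^(rT) = (98.62 − 4.7010)·e^(0.0167·14/12) = 93.9190 × 1.019674 = 95.7668
Value (long) = (F − K)·e^(−rT) = (95.7668 − 100.06) × 0.980705 = -4.2104
Short position value = −(long value) = €4.21

€4.21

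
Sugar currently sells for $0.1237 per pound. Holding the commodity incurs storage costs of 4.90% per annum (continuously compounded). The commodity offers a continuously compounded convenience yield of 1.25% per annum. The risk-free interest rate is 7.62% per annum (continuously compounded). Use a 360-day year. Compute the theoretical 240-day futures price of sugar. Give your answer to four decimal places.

Net carry = r + u − y = 0.0762 + 0.0490 − 0.0125 = 0.1127
F = S·e^((r+u−y)T) = 0.1237 · e^(0.1127 × 240/360) = 0.1237 · e^0.075133
= 0.1237 × 1.078028 = $0.1334 per pound

$0.1334 per pound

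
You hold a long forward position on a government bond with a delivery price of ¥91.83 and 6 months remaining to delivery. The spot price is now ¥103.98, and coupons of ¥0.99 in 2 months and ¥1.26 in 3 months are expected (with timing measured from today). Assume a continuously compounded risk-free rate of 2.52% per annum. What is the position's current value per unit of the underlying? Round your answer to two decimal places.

¥11.06

PV(remaining coupons) I = 0.99·e^(−0.0252·2/12) + 1.26·e^(−0.0252·3/12) = 2.2379
Current forward F = (S − I)·e^(rT) = (103.98 − 2.2379)·e^(0.0252·6/12) = 101.7421 × 1.012680 = 103.0322
Value (long) = (F − K)·e^(−rT) = (103.0322 − 91.83) × 0.987479 = 11.0619
Value = ¥11.06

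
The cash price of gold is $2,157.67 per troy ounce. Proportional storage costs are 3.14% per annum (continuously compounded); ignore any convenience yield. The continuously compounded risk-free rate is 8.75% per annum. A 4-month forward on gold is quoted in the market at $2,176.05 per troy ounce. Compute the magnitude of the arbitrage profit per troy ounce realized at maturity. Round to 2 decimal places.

$68.85 per troy ounce

Fair forward: F* = S·e^(carry·T), with carry = (r + u) = 0.0875 + 0.0314 = 0.1189
F* = 2157.67 · e^(0.1189 × 4/12) = 2157.67 · e^0.03963333 = 2157.67 × 1.04042921 = $2244.9029
Market $2176.05 < fair $2244.9029: forward underpriced → reverse cash-and-carry (short spot, go long the forward).
At maturity, profit = |F_mkt − F*| = |2176.05 − 2244.9029| = $68.85 per troy ounce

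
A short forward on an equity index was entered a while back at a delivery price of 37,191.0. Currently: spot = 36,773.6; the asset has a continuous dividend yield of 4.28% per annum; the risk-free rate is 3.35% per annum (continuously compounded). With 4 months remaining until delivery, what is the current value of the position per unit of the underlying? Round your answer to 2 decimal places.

525.32

Current fair forward for the remaining 4 months: F = S·e^((r − q)·T), (r − q) = 0.0335 − 0.0428 = -0.0093
F = 36773.6 · e^(-0.0093 × 4/12) = 36773.6 × 0.99690480 = 36659.7784
Value of long forward = (F − K)·e^(−rT) = (36659.7784 − 37191.0) · e^(−0.0335·4/12)
= -531.2216 × 0.98889545 = -525.32
Short position value = −(long value) = 525.32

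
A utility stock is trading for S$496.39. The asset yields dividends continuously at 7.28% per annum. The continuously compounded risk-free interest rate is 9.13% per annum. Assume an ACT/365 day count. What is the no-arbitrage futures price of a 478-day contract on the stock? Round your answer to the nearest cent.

S$508.56

F = S·e^((r − q)T) = 496.39 · e^((0.0913 − 0.0728) × 478/365)
= 496.39 · e^0.024227 = 496.39 × 1.024523
F = S$508.56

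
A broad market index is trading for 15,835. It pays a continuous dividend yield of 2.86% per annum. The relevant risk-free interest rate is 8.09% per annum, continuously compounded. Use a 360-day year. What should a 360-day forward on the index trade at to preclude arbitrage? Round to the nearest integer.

16,685

F = S·e^((r − q)T) = 15835 · e^((0.0809 − 0.0286) × 360/360)
= 15835 · e^0.052300 = 15835 × 1.053692
F = 16,685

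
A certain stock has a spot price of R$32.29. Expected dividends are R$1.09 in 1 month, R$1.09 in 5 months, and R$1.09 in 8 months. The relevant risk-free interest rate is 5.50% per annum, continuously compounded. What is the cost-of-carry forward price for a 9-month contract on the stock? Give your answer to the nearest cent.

R$30.31

PV(dividends) I = 1.09·e^(−0.0550·1/12) + 1.09·e^(−0.0550·5/12) + 1.09·e^(−0.0550·8/12)
I = 1.0850 + 1.0653 + 1.0508 = 3.2011
F = (S − I)·e^(rT) = (32.29 − 3.2011) · e^(0.0550·9/12)
= 29.0889 · e^0.041250 = 29.0889 × 1.042113 = R$30.31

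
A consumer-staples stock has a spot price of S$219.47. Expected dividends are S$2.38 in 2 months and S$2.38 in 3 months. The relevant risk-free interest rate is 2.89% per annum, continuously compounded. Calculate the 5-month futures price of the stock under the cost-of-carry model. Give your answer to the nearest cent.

PV(dividends) I = 2.38·e^(−0.0289·2/12) + 2.38·e^(−0.0289·3/12)
I = 2.3686 + 2.3629 = 4.7315
F = (S − I)·e^(rT) = (219.47 − 4.7315) · e^(0.0289·5/12)
= 214.7385 · e^0.012042 = 214.7385 × 1.012115 = S$217.34

S$217.34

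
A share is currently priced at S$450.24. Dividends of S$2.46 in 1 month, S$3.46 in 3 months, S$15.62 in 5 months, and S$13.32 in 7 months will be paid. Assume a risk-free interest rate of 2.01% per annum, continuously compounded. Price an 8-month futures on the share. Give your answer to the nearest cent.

PV(dividends) I = 2.46·e^(−0.0201·1/12) + 3.46·e^(−0.0201·3/12) + 15.62·e^(−0.0201·5/12) + 13.32·e^(−0.0201·7/12)
I = 2.4559 + 3.4427 + 15.4897 + 13.1647 = 34.5530
F = (S − I)·e^(rT) = (450.24 − 34.5530) · e^(0.0201·8/12)
= 415.6870 · e^0.013400 = 415.6870 × 1.013490 = S$421.29

S$421.29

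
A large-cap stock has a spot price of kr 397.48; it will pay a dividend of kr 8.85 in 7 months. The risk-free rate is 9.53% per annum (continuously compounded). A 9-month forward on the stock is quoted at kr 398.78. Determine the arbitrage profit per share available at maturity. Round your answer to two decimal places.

PV(dividends) I = 8.85·e^(−0.0953·7/12) = 8.3714
Fair forward F* = (S − I)·e^(rT) = (397.48 − 8.3714)·e^0.071475 = 389.1086 × 1.074091 = 417.9380
Market kr 398.78 < fair 417.9380: forward underpriced → reverse cash-and-carry (short the stock, invest proceeds at r, pay the dividends, go long the forward).
Profit at T = |F_mkt − F*| = |398.78 − 417.9380| = kr 19.16 per share

kr 19.16 per share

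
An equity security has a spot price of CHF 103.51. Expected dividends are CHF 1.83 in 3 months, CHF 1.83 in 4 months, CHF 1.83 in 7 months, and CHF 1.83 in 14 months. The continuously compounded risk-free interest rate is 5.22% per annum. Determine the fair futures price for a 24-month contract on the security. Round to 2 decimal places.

CHF 107.02

PV(dividends) I = 1.83·e^(−0.0522·3/12) + 1.83·e^(−0.0522·4/12) + 1.83·e^(−0.0522·7/12) + 1.83·e^(−0.0522·14/12)
I = 1.8063 + 1.7984 + 1.7751 + 1.7219 = 7.1017
F = (S − I)·e^(rT) = (103.51 − 7.1017) · e^(0.0522·24/12)
= 96.4083 · e^0.104400 = 96.4083 × 1.110044 = CHF 107.02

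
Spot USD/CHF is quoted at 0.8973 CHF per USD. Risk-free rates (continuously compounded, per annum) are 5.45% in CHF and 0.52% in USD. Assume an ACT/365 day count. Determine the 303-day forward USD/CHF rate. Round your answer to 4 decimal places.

F = S·e^((r_CHF − r_USD)T) = 0.8973 · e^((0.0545 − 0.0052) × 303/365)
= 0.8973 · e^0.040926 = 0.8973 × 1.041775
F = 0.9348 CHF per USD

0.9348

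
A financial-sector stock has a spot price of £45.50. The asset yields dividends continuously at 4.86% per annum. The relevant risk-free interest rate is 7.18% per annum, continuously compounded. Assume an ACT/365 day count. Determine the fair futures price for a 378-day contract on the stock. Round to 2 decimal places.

£46.61

F = S·e^((r − q)T) = 45.50 · e^((0.0718 − 0.0486) × 378/365)
= 45.50 · e^0.024026 = 45.50 × 1.024317
F = £46.61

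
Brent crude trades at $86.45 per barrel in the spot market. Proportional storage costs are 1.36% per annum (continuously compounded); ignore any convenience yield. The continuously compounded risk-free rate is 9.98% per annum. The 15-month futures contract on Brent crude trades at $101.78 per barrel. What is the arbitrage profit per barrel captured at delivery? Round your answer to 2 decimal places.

Fair futures: F* = S·e^(carry·T), with carry = (r + u) = 0.0998 + 0.0136 = 0.1134
F* = 86.45 · e^(0.1134 × 15/12) = 86.45 · e^0.141750 = 86.45 × 1.152289 = $99.6154
Market $101.78 > fair $99.6154: forward overpriced → cash-and-carry (buy spot, short the forward).
At maturity, profit = |F_mkt − F*| = |101.78 − 99.6154| = $2.16 per barrel

$2.16 per barrel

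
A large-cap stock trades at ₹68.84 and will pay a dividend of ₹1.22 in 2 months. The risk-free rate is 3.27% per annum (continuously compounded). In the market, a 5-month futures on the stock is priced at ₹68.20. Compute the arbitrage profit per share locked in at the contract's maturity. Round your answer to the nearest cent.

PV(dividends) I = 1.22·e^(−0.0327·2/12) = 1.2134
Fair futures F* = (S − I)·e^(rT) = (68.84 − 1.2134)·e^0.013625 = 67.6266 × 1.013718 = 68.5543
Market ₹68.20 < fair 68.5543: forward underpriced → reverse cash-and-carry (short the stock, invest proceeds at r, pay the dividends, go long the forward).
Profit at T = |F_mkt − F*| = |68.20 − 68.5543| = ₹0.35 per share

₹0.35 per share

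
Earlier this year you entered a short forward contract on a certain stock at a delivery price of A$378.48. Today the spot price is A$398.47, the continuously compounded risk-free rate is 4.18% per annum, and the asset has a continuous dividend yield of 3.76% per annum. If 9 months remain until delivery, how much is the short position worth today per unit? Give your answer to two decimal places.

-A$20.59

Current fair forward for the remaining 9 months: F = S·e^((r − q)·T), (r − q) = 0.0418 − 0.0376 = 0.0042
F = 398.47 · e^(0.0042 × 9/12) = 398.47 × 1.003155 = 399.7272
Value of long forward = (F − K)·e^(−rT) = (399.7272 − 378.48) · e^(−0.0418·9/12)
= 21.2472 × 0.969136 = 20.59
Short position value = −(long value) = -A$20.59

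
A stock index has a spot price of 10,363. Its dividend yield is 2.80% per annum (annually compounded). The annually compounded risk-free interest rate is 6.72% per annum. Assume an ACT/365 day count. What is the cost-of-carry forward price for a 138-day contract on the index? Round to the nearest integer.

F = S · (1+r)^T / (1+q)^T
= 10363 × 1.024895 / 1.010495 = 10363 × 1.014250
F = 10,511

10,511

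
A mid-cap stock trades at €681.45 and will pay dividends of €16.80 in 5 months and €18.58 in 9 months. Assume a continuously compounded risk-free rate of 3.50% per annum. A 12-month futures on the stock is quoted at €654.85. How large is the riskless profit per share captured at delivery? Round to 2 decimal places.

PV(dividends) I = 16.80·e^(−0.0350·5/12) + 18.58·e^(−0.0350·9/12) = 34.6554
Fair futures F* = (S − I)·e^(rT) = (681.45 − 34.6554)·e^0.035000 = 646.7946 × 1.035620 = 669.8334
Market €654.85 < fair 669.8334: forward underpriced → reverse cash-and-carry (short the stock, invest proceeds at r, pay the dividends, go long the forward).
Profit at T = |F_mkt − F*| = |654.85 − 669.8334| = €14.98 per share

€14.98 per share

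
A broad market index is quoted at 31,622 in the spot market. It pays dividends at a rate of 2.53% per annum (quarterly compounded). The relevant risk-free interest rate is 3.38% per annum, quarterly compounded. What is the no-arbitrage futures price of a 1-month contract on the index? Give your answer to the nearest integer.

F = S · (1+r/4)^(4T) / (1+q/4)^(4T)
= 31622 × 1.002809 / 1.002104 = 31622 × 1.000704
F = 31,644

31,644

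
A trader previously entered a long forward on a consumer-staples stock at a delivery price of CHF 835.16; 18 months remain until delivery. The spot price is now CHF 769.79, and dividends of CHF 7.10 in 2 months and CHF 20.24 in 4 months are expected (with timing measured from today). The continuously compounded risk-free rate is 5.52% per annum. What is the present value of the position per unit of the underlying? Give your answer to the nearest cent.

-CHF 25.91

PV(remaining dividends) I = 7.10·e^(−0.0552·2/12) + 20.24·e^(−0.0552·4/12) = 26.9060
Current forward F = (S − I)·e^(rT) = (769.79 − 26.9060)·e^(0.0552·18/12) = 742.8840 × 1.086325 = 807.0135
Value (long) = (F − K)·e^(−rT) = (807.0135 − 835.16) × 0.920535 = -25.9098
Value = -CHF 25.91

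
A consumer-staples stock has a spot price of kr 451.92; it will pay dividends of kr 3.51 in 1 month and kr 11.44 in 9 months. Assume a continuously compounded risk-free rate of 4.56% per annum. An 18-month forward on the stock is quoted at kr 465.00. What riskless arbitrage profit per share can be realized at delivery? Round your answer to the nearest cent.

kr 3.33 per share

PV(dividends) I = 3.51·e^(−0.0456·1/12) + 11.44·e^(−0.0456·9/12) = 14.5521
Fair forward F* = (S − I)·e^(rT) = (451.92 − 14.5521)·e^0.068400 = 437.3679 × 1.070794 = 468.3309
Market kr 465.00 < fair 468.3309: forward underpriced → reverse cash-and-carry (short the stock, invest proceeds at r, pay the dividends, go long the forward).
Profit at T = |F_mkt − F*| = |465.00 − 468.3309| = kr 3.33 per share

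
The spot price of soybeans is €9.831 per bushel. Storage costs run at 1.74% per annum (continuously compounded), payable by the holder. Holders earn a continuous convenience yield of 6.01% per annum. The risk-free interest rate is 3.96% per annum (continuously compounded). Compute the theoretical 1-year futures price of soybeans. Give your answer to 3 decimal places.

Net carry = r + u − y = 0.0396 + 0.0174 − 0.0601 = -0.0031
F = S·e^((r+u−y)T) = 9.831 · e^(-0.0031 × 12/12) = 9.831 · e^-0.003100
= 9.831 × 0.996905 = €9.801 per bushel

€9.801 per bushel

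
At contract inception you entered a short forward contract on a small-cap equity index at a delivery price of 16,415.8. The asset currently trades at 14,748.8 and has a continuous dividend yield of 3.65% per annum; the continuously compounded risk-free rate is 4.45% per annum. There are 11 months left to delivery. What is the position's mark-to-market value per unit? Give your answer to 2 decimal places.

1496.15

Current fair forward for the remaining 11 months: F = S·e^((r − q)·T), (r − q) = 0.0445 − 0.0365 = 0.0080
F = 14748.8 · e^(0.0080 × 11/12) = 14748.8 × 1.00736029 = 14857.3554
Value of long forward = (F − K)·e^(−rT) = (14857.3554 − 16415.8) · e^(−0.0445·11/12)
= -1558.4446 × 0.96002912 = -1496.15
Short position value = −(long value) = 1496.15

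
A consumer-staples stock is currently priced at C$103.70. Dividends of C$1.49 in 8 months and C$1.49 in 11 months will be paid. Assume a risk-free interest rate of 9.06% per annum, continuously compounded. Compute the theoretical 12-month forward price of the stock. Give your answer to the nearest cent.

C$110.50

PV(dividends) I = 1.49·e^(−0.0906·8/12) + 1.49·e^(−0.0906·11/12)
I = 1.4027 + 1.3713 = 2.7740
F = (S − I)·e^(rT) = (103.70 − 2.7740) · e^(0.0906·12/12)
= 100.9260 · e^0.090600 = 100.9260 × 1.094831 = C$110.50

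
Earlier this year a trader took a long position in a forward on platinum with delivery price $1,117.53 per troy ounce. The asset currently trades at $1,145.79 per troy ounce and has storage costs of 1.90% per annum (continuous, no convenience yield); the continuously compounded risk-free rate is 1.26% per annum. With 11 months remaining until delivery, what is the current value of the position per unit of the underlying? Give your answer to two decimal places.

$61.22 per troy ounce

Current fair forward for the remaining 11 months: F = S·e^((r + u)·T), (r + u) = 0.0126 + 0.0190 = 0.0316
F = 1145.79 · e^(0.0316 × 11/12) = 1145.79 × 1.02939028 = 1179.4651
Value of long forward = (F − K)·e^(−rT) = (1179.4651 − 1117.53) · e^(−0.0126·11/12)
= 61.9351 × 0.98851645 = 61.22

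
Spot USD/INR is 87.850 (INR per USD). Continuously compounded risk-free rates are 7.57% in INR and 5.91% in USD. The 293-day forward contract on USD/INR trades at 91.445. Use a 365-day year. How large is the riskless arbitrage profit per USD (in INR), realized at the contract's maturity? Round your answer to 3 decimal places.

Fair forward: F* = S·e^(carry·T), with carry = (r_INR − r_USD) = 0.0757 − 0.0591 = 0.0166
F* = 87.850 · e^(0.0166 × 293/365) = 87.850 · e^0.013325 = 87.850 × 1.013414 = 89.0284
Market 91.445 > fair 89.0284: forward overpriced → cash-and-carry (buy spot, short the forward).
At maturity, profit = |F_mkt − F*| = |91.445 − 89.0284| = 2.417 per USD (in INR)

2.417 per USD (in INR)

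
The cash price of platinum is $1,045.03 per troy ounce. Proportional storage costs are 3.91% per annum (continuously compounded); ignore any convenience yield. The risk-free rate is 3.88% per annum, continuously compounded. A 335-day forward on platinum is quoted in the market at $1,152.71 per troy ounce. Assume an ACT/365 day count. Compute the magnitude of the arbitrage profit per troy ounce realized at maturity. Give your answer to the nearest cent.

$30.23 per troy ounce

Fair forward: F* = S·e^(carry·T), with carry = (r + u) = 0.0388 + 0.0391 = 0.0779
F* = 1045.03 · e^(0.0779 × 335/365) = 1045.03 · e^0.07149726 = 1045.03 × 1.07411521 = $1122.4826
Market $1152.71 > fair $1122.4826: forward overpriced → cash-and-carry (buy spot, short the forward).
At maturity, profit = |F_mkt − F*| = |1152.71 − 1122.4826| = $30.23 per troy ounce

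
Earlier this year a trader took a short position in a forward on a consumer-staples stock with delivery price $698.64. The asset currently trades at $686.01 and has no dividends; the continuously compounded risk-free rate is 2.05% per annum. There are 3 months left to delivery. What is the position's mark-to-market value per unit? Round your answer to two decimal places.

Current fair forward for the remaining 3 months: F = S·e^(r·T), r = 0.0205
F = 686.01 · e^(0.0205 × 3/12) = 686.01 × 1.005138 = 689.5347
Value of long forward = (F − K)·e^(−rT) = (689.5347 − 698.64) · e^(−0.0205·3/12)
= -9.1053 × 0.994888 = -9.06
Short position value = −(long value) = $9.06

$9.06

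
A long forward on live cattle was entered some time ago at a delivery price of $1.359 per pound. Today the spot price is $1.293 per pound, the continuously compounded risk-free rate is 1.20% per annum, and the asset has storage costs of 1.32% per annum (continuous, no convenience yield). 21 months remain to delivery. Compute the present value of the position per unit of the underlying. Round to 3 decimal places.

-$0.008 per pound

Current fair forward for the remaining 21 months: F = S·e^((r + u)·T), (r + u) = 0.0120 + 0.0132 = 0.0252
F = 1.293 · e^(0.0252 × 21/12) = 1.293 × 1.045087 = 1.3513
Value of long forward = (F − K)·e^(−rT) = (1.3513 − 1.359) · e^(−0.0120·21/12)
= -0.0077 × 0.979219 = -0.008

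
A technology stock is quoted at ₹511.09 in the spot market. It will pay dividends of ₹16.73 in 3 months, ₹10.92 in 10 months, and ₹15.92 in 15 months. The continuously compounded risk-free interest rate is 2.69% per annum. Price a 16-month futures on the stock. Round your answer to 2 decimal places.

PV(dividends) I = 16.73·e^(−0.0269·3/12) + 10.92·e^(−0.0269·10/12) + 15.92·e^(−0.0269·15/12)
I = 16.6179 + 10.6779 + 15.3936 = 42.6894
F = (S − I)·e^(rT) = (511.09 − 42.6894) · e^(0.0269·16/12)
= 468.4006 · e^0.035867 = 468.4006 × 1.036518 = ₹485.51

₹485.51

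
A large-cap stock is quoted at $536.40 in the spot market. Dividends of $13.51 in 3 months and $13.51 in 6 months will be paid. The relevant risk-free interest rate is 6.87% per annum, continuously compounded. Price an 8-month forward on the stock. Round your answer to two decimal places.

PV(dividends) I = 13.51·e^(−0.0687·3/12) + 13.51·e^(−0.0687·6/12)
I = 13.2799 + 13.0538 = 26.3337
F = (S − I)·e^(rT) = (536.40 − 26.3337) · e^(0.0687·8/12)
= 510.0663 · e^0.045800 = 510.0663 × 1.046865 = $533.97

$533.97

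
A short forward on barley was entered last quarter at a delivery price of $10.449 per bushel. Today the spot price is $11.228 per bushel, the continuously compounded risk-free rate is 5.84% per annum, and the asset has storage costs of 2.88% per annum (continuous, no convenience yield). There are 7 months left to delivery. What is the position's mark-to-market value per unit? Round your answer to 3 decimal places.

Current fair forward for the remaining 7 months: F = S·e^((r + u)·T), (r + u) = 0.0584 + 0.0288 = 0.0872
F = 11.228 · e^(0.0872 × 7/12) = 11.228 × 1.052183 = 11.8139
Value of long forward = (F − K)·e^(−rT) = (11.8139 − 10.449) · e^(−0.0584·7/12)
= 1.3649 × 0.966507 = 1.319
Short position value = −(long value) = -$1.319

-$1.319 per bushel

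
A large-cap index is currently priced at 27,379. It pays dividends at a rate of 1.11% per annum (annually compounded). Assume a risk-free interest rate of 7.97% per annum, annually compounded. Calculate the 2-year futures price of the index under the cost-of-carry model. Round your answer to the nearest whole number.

31,220

F = S · (1+r)^T / (1+q)^T
= 27379 × 1.165752 / 1.022323 = 27379 × 1.140297
F = 31,220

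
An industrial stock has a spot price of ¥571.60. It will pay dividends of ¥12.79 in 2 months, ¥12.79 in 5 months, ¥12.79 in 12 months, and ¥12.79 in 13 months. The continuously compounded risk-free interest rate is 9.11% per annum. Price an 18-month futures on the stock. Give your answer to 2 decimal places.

PV(dividends) I = 12.79·e^(−0.0911·2/12) + 12.79·e^(−0.0911·5/12) + 12.79·e^(−0.0911·12/12) + 12.79·e^(−0.0911·13/12)
I = 12.5973 + 12.3136 + 11.6763 + 11.5880 = 48.1752
F = (S − I)·e^(rT) = (571.60 − 48.1752) · e^(0.0911·18/12)
= 523.4248 · e^0.136650 = 523.4248 × 1.146427 = ¥600.07

¥600.07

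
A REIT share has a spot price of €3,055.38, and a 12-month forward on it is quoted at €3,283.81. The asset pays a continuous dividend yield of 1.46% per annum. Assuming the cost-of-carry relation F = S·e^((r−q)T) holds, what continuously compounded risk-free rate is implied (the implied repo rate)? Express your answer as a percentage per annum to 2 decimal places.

From F = S·e^((r−q)T): (r − q) = ln(F/S)/T
ln(3283.81/3055.38) = ln(1.074763) = 0.072100
(r − q) = 0.072100 / (12/12) = 0.072100
r = ln(F/S)/T + q = 0.072100 + 0.0146 = 0.086700
r = 8.67%

8.67%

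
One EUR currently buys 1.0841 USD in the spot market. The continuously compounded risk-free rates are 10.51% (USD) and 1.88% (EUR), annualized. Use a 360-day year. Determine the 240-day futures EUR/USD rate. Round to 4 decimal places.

1.1483

F = S·e^((r_USD − r_EUR)T) = 1.0841 · e^((0.1051 − 0.0188) × 240/360)
= 1.0841 · e^0.057533 = 1.0841 × 1.059220
F = 1.1483 USD per EUR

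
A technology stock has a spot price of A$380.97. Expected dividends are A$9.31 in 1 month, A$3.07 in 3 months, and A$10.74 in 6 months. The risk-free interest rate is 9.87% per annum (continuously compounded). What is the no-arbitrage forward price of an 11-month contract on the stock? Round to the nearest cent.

PV(dividends) I = 9.31·e^(−0.0987·1/12) + 3.07·e^(−0.0987·3/12) + 10.74·e^(−0.0987·6/12)
I = 9.2337 + 2.9952 + 10.2228 = 22.4517
F = (S − I)·e^(rT) = (380.97 − 22.4517) · e^(0.0987·11/12)
= 358.5183 · e^0.090475 = 358.5183 × 1.094694 = A$392.47

A$392.47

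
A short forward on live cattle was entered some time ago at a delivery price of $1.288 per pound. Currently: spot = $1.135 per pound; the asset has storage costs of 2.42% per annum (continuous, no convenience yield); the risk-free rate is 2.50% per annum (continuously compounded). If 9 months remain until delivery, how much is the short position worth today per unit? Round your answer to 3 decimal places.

$0.108 per pound

Current fair forward for the remaining 9 months: F = S·e^((r + u)·T), (r + u) = 0.0250 + 0.0242 = 0.0492
F = 1.135 · e^(0.0492 × 9/12) = 1.135 × 1.037589 = 1.1777
Value of long forward = (F − K)·e^(−rT) = (1.1777 − 1.288) · e^(−0.0250·9/12)
= -0.1103 × 0.981425 = -0.108
Short position value = −(long value) = $0.108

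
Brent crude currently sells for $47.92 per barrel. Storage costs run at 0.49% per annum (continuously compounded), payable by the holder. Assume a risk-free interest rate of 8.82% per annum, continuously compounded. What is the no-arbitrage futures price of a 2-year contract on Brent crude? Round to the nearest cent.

$57.73 per barrel

Net carry = r + u − y = 0.0882 + 0.0049 − 0.0000 = 0.0931
F = S·e^((r+u−y)T) = 47.92 · e^(0.0931 × 2) = 47.92 · e^0.186200
= 47.92 × 1.204663 = $57.73 per barrel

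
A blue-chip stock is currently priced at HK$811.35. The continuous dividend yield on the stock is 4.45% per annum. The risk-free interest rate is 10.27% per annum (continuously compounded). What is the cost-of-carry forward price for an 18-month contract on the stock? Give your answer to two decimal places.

HK$885.36

F = S·e^((r − q)T) = 811.35 · e^((0.1027 − 0.0445) × 18/12)
= 811.35 · e^0.087300 = 811.35 × 1.091224
F = HK$885.36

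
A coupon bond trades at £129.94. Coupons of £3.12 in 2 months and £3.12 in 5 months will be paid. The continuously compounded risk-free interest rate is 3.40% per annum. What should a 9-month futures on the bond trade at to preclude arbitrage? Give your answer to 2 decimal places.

£126.96

PV(coupons) I = 3.12·e^(−0.0340·2/12) + 3.12·e^(−0.0340·5/12)
I = 3.1024 + 3.0761 = 6.1785
F = (S − I)·e^(rT) = (129.94 − 6.1785) · e^(0.0340·9/12)
= 123.7615 · e^0.025500 = 123.7615 × 1.025828 = £126.96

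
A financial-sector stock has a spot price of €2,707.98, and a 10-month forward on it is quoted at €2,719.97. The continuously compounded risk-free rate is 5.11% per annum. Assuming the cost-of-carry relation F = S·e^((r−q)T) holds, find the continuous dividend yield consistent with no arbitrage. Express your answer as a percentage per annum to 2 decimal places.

From F = S·e^((r−q)T): (r − q) = ln(F/S)/T
ln(2719.97/2707.98) = ln(1.004428) = 0.004418
(r − q) = 0.004418 / (10/12) = 0.005302
q = r − ln(F/S)/T = 0.0511 − 0.005302 = 0.045798
q = 4.58%

4.58%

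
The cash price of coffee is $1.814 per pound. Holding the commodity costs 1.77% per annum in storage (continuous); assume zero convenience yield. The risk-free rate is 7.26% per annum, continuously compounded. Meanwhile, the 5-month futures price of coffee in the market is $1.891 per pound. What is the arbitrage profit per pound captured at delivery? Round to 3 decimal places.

Fair futures: F* = S·e^(carry·T), with carry = (r + u) = 0.0726 + 0.0177 = 0.0903
F* = 1.814 · e^(0.0903 × 5/12) = 1.814 · e^0.037625 = 1.814 × 1.038342 = $1.8836
Market $1.891 > fair $1.8836: forward overpriced → cash-and-carry (buy spot, short the forward).
At maturity, profit = |F_mkt − F*| = |1.891 − 1.8836| = $0.007 per pound

$0.007 per pound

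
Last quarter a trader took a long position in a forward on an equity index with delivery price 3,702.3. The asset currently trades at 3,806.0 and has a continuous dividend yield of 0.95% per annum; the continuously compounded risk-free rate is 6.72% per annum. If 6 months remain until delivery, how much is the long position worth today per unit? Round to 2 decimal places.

207.99

Current fair forward for the remaining 6 months: F = S·e^((r − q)·T), (r − q) = 0.0672 − 0.0095 = 0.0577
F = 3806.0 · e^(0.0577 × 6/12) = 3806.0 × 1.02927019 = 3917.4023
Value of long forward = (F − K)·e^(−rT) = (3917.4023 − 3702.3) · e^(−0.0672·6/12)
= 215.1023 × 0.96695821 = 207.99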